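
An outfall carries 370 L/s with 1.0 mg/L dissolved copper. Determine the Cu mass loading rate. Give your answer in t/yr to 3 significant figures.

370 L/s = 0.37 m³/s.
Mass flux = Q·C = 0.37 m³/s × 1 g/m³ = 0.37 g/s.
= 0.37 g/s × 31.56 = 11.68 t/yr.

11.7 t/yr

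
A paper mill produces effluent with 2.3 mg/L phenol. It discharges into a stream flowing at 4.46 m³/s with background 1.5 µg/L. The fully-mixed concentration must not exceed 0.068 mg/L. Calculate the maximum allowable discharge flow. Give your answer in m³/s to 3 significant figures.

1.5 µg/L = 0.0015 mg/L.
Mass balance at complete mixing: C_std·(Q_w + Q_r) = Q_w·C_e + Q_r·C_b.
Rearranging, Q_w = Q_r·(C_std − C_b)/(C_e − C_std) = 4.46·(0.068 − 0.0015) / (2.3 − 0.068) = 0.1329 m³/s.

0.133 m³/s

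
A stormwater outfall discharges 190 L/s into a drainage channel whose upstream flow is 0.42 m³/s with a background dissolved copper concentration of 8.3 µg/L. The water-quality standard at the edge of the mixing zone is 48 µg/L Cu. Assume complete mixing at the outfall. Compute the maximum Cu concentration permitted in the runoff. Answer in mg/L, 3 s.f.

0.136 mg/L

190 L/s = 0.19 m³/s.
8.3 µg/L = 0.0083 mg/L.
48 µg/L = 0.048 mg/L.
Mass balance: 0.048·0.61 = 0.19·Cₑ + 0.42·0.0083.
Cₑ = (0.02928 − 0.003486) / 0.19 = 0.1358 mg/L.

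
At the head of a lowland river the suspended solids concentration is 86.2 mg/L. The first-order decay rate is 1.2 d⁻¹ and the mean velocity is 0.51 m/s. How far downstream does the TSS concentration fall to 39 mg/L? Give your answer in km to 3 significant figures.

From C = C₀·e^(−kt), t = ln(C₀/C)/k = ln(86.2/39)/1.2 = 0.7931/1.2 = 0.6609 d.
Distance = v·t = 0.51 m/s × 5.71e+04 s = 2.912e+04 m = 29.12 km.

29.1 km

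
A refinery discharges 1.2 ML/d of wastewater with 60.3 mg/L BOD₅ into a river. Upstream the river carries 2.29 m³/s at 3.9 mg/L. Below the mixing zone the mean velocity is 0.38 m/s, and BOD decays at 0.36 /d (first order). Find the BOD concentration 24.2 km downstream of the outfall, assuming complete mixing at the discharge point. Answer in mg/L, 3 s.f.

3.25 mg/L

1.2 ML/d = 0.01389 m³/s.
After complete mixing, C₀ = (0.01389·60.3 + 2.29·3.9) / 2.304 = 4.24 mg/L.
Travel time t = 2.42e+04 m / 0.38 m/s = 6.368e+04 s = 0.7371 d.
C = 4.24·exp(−0.36·0.7371) = 4.24·0.7669 = 3.252 mg/L.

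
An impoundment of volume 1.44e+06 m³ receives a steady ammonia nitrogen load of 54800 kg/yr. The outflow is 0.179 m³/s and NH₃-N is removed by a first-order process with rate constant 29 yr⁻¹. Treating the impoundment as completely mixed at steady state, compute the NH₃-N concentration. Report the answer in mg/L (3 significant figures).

Outflow Q = 0.179 m³/s × 3.156e+07 s/yr = 5.649e+06 m³/yr.
Steady-state CSTR mass balance: W = Q·C + k·V·C, so C = W/(Q + kV).
Q + kV = 5.649e+06 + 29·1.44e+06 = 4.741e+07 m³/yr.
C = 54800/4.741e+07 = 0.001156 kg/m³ = 1.156 mg/L.

1.16 mg/L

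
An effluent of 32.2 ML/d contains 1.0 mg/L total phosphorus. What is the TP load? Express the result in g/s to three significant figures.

0.373 g/s

32.2 ML/d = 0.3727 m³/s.
Mass flux = Q·C = 0.3727 m³/s × 1 g/m³ = 0.3727 g/s.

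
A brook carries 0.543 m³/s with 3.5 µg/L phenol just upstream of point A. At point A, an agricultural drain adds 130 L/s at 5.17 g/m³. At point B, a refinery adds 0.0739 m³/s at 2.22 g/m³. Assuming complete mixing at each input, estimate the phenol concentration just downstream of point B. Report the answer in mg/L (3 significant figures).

3.5 µg/L = 0.0035 mg/L.
130 L/s = 0.13 m³/s.
After input A: C = (0.543·0.0035 + 0.13·5.17) / 0.673 = 1.001 mg/L.
After input B: C = (0.673·1.001 + 0.0739·2.22) / 0.7469 = 1.122 mg/L.

1.12 mg/L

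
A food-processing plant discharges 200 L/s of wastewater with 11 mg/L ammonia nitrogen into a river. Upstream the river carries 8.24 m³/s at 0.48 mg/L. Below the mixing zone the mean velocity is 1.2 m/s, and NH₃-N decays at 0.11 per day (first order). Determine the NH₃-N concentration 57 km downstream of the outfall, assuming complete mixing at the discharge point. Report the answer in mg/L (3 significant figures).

0.686 mg/L

200 L/s = 0.2 m³/s.
After complete mixing, C₀ = (0.2·11 + 8.24·0.48) / 8.44 = 0.7293 mg/L.
Travel time t = 5.7e+04 m / 1.2 m/s = 4.75e+04 s = 0.5498 d.
C = 0.7293·exp(−0.11·0.5498) = 0.7293·0.9413 = 0.6865 mg/L.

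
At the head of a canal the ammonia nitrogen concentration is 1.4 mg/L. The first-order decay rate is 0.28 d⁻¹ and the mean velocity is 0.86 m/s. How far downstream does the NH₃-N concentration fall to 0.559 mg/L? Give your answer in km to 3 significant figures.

244 km

From C = C₀·e^(−kt), t = ln(C₀/C)/k = ln(1.4/0.559)/0.28 = 0.9181/0.28 = 3.279 d.
Distance = v·t = 0.86 m/s × 2.833e+05 s = 2.436e+05 m = 243.6 km.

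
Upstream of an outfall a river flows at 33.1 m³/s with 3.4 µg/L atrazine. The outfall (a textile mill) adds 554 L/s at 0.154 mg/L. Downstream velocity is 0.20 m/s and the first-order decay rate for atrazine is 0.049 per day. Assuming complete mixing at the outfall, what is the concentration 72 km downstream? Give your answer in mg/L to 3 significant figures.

554 L/s = 0.554 m³/s.
3.4 µg/L = 0.0034 mg/L.
After complete mixing, C₀ = (0.554·0.154 + 33.1·0.0034) / 33.65 = 0.005879 mg/L.
Travel time t = 7.2e+04 m / 0.20 m/s = 3.6e+05 s = 4.167 d.
C = 0.005879·exp(−0.049·4.167) = 0.005879·0.8153 = 0.004793 mg/L.

0.00479 mg/L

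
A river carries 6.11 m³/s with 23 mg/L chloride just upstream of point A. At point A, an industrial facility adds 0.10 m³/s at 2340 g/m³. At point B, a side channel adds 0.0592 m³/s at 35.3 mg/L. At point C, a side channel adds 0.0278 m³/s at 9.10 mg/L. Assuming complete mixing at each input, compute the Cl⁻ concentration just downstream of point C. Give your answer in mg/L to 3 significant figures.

After input A: C = (6.11·23 + 0.1·2340) / 6.21 = 60.31 mg/L.
After input B: C = (6.21·60.31 + 0.0592·35.3) / 6.269 = 60.07 mg/L.
After input C: C = (6.269·60.07 + 0.0278·9.1) / 6.297 = 59.85 mg/L.

59.8 mg/L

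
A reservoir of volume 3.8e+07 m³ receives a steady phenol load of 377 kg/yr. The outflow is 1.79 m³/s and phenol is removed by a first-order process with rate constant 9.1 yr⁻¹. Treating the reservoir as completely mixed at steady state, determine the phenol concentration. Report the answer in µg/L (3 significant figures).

Outflow Q = 1.79 m³/s × 3.156e+07 s/yr = 5.649e+07 m³/yr.
Steady-state CSTR mass balance: W = Q·C + k·V·C, so C = W/(Q + kV).
Q + kV = 5.649e+07 + 9.1·3.8e+07 = 4.023e+08 m³/yr.
C = 377/4.023e+08 = 9.371e-07 kg/m³ = 0.0009371 mg/L = 0.9371 µg/L.

0.937 µg/L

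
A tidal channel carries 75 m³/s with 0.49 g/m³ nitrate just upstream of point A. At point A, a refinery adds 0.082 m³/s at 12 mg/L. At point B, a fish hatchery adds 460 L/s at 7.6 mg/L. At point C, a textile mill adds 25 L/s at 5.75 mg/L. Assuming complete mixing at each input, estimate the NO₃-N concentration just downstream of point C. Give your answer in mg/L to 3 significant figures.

After input A: C = (75·0.49 + 0.082·12) / 75.08 = 0.5026 mg/L.
460 L/s = 0.46 m³/s.
After input B: C = (75.08·0.5026 + 0.46·7.6) / 75.54 = 0.5458 mg/L.
25 L/s = 0.025 m³/s.
After input C: C = (75.54·0.5458 + 0.025·5.75) / 75.57 = 0.5475 mg/L.

0.548 mg/L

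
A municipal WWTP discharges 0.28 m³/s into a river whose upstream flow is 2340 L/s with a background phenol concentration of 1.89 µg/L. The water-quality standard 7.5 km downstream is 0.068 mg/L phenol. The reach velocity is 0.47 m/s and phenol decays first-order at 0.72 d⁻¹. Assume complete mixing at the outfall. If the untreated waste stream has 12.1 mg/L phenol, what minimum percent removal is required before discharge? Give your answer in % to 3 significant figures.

2340 L/s = 2.34 m³/s.
1.89 µg/L = 0.00189 mg/L.
Travel time to the compliance point: t = 7500/0.47 = 1.596e+04 s = 0.1847 d; decay factor exp(−0.72·0.1847) = 0.8755.
So the concentration just after mixing may be at most 0.068/0.8755 = 0.07767 mg/L.
Mass balance: 0.07767·2.62 = 0.28·Cₑ + 2.34·0.00189.
Cₑ = (0.2035 − 0.004423) / 0.28 = 0.711 mg/L.
Required removal = 1 − 0.711/12.1 = 94.12 %.

94.1 %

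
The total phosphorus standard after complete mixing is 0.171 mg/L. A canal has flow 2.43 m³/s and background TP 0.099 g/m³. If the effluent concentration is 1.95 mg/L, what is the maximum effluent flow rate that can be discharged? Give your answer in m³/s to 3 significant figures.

0.0983 m³/s

Mass balance at complete mixing: C_std·(Q_w + Q_r) = Q_w·C_e + Q_r·C_b.
Rearranging, Q_w = Q_r·(C_std − C_b)/(C_e − C_std) = 2.43·(0.171 − 0.099) / (1.95 − 0.171) = 0.09835 m³/s.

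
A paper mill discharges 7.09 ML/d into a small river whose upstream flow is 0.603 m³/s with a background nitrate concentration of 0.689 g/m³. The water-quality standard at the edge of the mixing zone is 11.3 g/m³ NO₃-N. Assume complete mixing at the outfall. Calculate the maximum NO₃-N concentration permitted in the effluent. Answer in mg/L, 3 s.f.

7.09 ML/d = 0.08206 m³/s.
Mass balance: 11.3·0.6851 = 0.08206·Cₑ + 0.603·0.689.
Cₑ = (7.741 − 0.4155) / 0.08206 = 89.27 mg/L.

89.3 mg/L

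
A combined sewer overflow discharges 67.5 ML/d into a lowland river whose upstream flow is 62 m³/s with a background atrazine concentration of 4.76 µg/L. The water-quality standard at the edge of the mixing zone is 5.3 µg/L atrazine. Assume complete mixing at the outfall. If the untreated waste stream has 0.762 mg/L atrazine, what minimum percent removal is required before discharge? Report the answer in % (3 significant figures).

93.7 %

67.5 ML/d = 0.7812 m³/s.
4.76 µg/L = 0.00476 mg/L.
5.3 µg/L = 0.0053 mg/L.
Mass balance: 0.0053·62.78 = 0.7812·Cₑ + 62·0.00476.
Cₑ = (0.3327 − 0.2951) / 0.7812 = 0.04815 mg/L.
Required removal = 1 − 0.04815/0.762 = 93.68 %.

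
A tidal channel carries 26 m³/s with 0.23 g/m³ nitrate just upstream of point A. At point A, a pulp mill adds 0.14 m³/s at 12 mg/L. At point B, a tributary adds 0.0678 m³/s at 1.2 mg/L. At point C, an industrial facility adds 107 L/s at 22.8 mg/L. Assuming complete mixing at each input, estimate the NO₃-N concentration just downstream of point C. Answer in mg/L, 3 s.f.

0.387 mg/L

After input A: C = (26·0.23 + 0.14·12) / 26.14 = 0.293 mg/L.
After input B: C = (26.14·0.293 + 0.0678·1.2) / 26.21 = 0.2954 mg/L.
107 L/s = 0.107 m³/s.
After input C: C = (26.21·0.2954 + 0.107·22.8) / 26.31 = 0.3869 mg/L.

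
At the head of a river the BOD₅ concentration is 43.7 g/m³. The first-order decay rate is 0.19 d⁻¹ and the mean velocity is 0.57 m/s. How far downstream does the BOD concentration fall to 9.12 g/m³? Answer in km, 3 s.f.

From C = C₀·e^(−kt), t = ln(C₀/C)/k = ln(43.7/9.12)/0.19 = 1.567/0.19 = 8.247 d.
Distance = v·t = 0.57 m/s × 7.125e+05 s = 4.061e+05 m = 406.1 km.

406 km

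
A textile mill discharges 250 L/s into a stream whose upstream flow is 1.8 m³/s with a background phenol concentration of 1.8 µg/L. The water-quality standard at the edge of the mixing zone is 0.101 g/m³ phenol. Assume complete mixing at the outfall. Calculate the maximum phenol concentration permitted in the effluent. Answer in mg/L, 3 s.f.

250 L/s = 0.25 m³/s.
1.8 µg/L = 0.0018 mg/L.
Mass balance: 0.101·2.05 = 0.25·Cₑ + 1.8·0.0018.
Cₑ = (0.207 − 0.00324) / 0.25 = 0.8152 mg/L.

0.815 mg/L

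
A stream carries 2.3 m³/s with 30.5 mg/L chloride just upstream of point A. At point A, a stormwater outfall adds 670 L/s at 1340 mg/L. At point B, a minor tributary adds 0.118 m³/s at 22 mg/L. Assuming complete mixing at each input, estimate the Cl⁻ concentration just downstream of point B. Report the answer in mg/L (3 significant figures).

670 L/s = 0.67 m³/s.
After input A: C = (2.3·30.5 + 0.67·1340) / 2.97 = 325.9 mg/L.
After input B: C = (2.97·325.9 + 0.118·22) / 3.088 = 314.3 mg/L.

314 mg/L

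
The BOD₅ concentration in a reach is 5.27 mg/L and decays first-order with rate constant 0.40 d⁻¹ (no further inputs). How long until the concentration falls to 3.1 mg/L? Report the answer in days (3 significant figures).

t = ln(C₀/C)/k = ln(5.27/3.1)/0.40 = 0.5306/0.40 = 1.327 d.

1.33 d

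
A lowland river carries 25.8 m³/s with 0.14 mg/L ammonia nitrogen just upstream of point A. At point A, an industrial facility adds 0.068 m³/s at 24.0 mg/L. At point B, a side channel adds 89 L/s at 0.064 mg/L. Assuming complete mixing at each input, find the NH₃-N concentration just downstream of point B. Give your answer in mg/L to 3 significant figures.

After input A: C = (25.8·0.14 + 0.068·24) / 25.87 = 0.2027 mg/L.
89 L/s = 0.089 m³/s.
After input B: C = (25.87·0.2027 + 0.089·0.064) / 25.96 = 0.2022 mg/L.

0.202 mg/L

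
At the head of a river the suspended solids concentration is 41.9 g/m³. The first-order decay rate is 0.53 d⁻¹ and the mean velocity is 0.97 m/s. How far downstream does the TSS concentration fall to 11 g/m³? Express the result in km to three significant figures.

211 km

From C = C₀·e^(−kt), t = ln(C₀/C)/k = ln(41.9/11)/0.53 = 1.337/0.53 = 2.523 d.
Distance = v·t = 0.97 m/s × 2.18e+05 s = 2.115e+05 m = 211.5 km.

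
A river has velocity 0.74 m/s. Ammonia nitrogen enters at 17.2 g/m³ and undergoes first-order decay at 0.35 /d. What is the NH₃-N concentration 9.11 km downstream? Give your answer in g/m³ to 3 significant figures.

16.4 g/m³

Travel time t = 9.11 km / 0.74 m/s = 9110/0.74 = 1.231e+04 s = 0.1425 d.
First-order decay: C = 17.2·exp(−0.35·0.1425) = 17.2·0.9514 = 16.36 g/m³.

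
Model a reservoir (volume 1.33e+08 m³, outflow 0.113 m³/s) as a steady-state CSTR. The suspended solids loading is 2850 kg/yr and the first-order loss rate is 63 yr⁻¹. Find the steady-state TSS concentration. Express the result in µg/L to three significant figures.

0.340 µg/L

Outflow Q = 0.113 m³/s × 3.156e+07 s/yr = 3.566e+06 m³/yr.
Steady-state CSTR mass balance: W = Q·C + k·V·C, so C = W/(Q + kV).
Q + kV = 3.566e+06 + 63·1.33e+08 = 8.383e+09 m³/yr.
C = 2850/8.383e+09 = 3.4e-07 kg/m³ = 0.00034 mg/L = 0.34 µg/L.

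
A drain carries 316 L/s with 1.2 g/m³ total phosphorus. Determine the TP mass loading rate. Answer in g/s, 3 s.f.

0.379 g/s

316 L/s = 0.316 m³/s.
Mass flux = Q·C = 0.316 m³/s × 1.2 g/m³ = 0.3792 g/s.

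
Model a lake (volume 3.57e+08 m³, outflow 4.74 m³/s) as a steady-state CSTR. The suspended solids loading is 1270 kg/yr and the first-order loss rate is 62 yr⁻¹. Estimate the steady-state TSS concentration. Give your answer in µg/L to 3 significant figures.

Outflow Q = 4.74 m³/s × 3.156e+07 s/yr = 1.496e+08 m³/yr.
Steady-state CSTR mass balance: W = Q·C + k·V·C, so C = W/(Q + kV).
Q + kV = 1.496e+08 + 62·3.57e+08 = 2.228e+10 m³/yr.
C = 1270/2.228e+10 = 5.699e-08 kg/m³ = 5.699e-05 mg/L = 0.05699 µg/L.

0.0570 µg/L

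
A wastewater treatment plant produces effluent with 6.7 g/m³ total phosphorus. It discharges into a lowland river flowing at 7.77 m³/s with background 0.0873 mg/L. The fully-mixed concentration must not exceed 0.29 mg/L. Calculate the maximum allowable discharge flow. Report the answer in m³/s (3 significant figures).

0.246 m³/s

Mass balance at complete mixing: C_std·(Q_w + Q_r) = Q_w·C_e + Q_r·C_b.
Rearranging, Q_w = Q_r·(C_std − C_b)/(C_e − C_std) = 7.77·(0.29 − 0.0873) / (6.7 − 0.29) = 0.2457 m³/s.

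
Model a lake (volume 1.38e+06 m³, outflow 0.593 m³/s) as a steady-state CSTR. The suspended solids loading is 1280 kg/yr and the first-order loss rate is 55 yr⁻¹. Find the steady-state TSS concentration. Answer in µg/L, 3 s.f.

13.5 µg/L

Outflow Q = 0.593 m³/s × 3.156e+07 s/yr = 1.871e+07 m³/yr.
Steady-state CSTR mass balance: W = Q·C + k·V·C, so C = W/(Q + kV).
Q + kV = 1.871e+07 + 55·1.38e+06 = 9.461e+07 m³/yr.
C = 1280/9.461e+07 = 1.353e-05 kg/m³ = 0.01353 mg/L = 13.53 µg/L.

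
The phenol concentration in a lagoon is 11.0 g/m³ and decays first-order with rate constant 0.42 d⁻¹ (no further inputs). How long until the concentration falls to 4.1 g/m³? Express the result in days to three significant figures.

2.35 d

t = ln(C₀/C)/k = ln(11.0/4.1)/0.42 = 0.9869/0.42 = 2.35 d.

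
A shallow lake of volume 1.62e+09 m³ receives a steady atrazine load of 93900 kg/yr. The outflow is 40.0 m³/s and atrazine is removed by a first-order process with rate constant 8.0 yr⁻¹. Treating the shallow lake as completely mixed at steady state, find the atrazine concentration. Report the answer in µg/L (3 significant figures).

Outflow Q = 40.0 m³/s × 3.156e+07 s/yr = 1.262e+09 m³/yr.
Steady-state CSTR mass balance: W = Q·C + k·V·C, so C = W/(Q + kV).
Q + kV = 1.262e+09 + 8.0·1.62e+09 = 1.422e+10 m³/yr.
C = 93900/1.422e+10 = 6.602e-06 kg/m³ = 0.006602 mg/L = 6.602 µg/L.

6.60 µg/L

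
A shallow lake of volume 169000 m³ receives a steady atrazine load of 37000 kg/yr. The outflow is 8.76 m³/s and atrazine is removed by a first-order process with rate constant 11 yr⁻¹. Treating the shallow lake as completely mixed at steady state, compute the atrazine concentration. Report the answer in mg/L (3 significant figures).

0.133 mg/L

Outflow Q = 8.76 m³/s × 3.156e+07 s/yr = 2.764e+08 m³/yr.
Steady-state CSTR mass balance: W = Q·C + k·V·C, so C = W/(Q + kV).
Q + kV = 2.764e+08 + 11·169000 = 2.783e+08 m³/yr.
C = 37000/2.783e+08 = 0.0001329 kg/m³ = 0.1329 mg/L.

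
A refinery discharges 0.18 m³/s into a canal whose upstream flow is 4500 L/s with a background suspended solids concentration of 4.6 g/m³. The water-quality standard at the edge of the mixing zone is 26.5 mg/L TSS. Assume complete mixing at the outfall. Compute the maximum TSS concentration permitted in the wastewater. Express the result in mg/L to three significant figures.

574 mg/L

4500 L/s = 4.5 m³/s.
Mass balance: 26.5·4.68 = 0.18·Cₑ + 4.5·4.6.
Cₑ = (124 − 20.7) / 0.18 = 574 mg/L.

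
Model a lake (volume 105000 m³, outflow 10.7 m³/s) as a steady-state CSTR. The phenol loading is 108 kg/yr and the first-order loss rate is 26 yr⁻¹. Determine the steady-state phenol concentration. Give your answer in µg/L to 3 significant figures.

0.317 µg/L

Outflow Q = 10.7 m³/s × 3.156e+07 s/yr = 3.377e+08 m³/yr.
Steady-state CSTR mass balance: W = Q·C + k·V·C, so C = W/(Q + kV).
Q + kV = 3.377e+08 + 26·105000 = 3.404e+08 m³/yr.
C = 108/3.404e+08 = 3.173e-07 kg/m³ = 0.0003173 mg/L = 0.3173 µg/L.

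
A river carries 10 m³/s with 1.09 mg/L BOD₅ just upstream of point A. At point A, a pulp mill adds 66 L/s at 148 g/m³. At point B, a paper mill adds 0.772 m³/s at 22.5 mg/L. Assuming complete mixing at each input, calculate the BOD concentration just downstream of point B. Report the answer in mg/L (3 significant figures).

66 L/s = 0.066 m³/s.
After input A: C = (10·1.09 + 0.066·148) / 10.07 = 2.053 mg/L.
After input B: C = (10.07·2.053 + 0.772·22.5) / 10.84 = 3.51 mg/L.

3.51 mg/L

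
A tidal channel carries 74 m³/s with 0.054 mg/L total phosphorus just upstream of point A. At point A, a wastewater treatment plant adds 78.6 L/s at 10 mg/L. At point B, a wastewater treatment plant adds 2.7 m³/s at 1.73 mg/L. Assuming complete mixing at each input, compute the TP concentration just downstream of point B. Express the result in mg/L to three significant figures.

78.6 L/s = 0.0786 m³/s.
After input A: C = (74·0.054 + 0.0786·10) / 74.08 = 0.06455 mg/L.
After input B: C = (74.08·0.06455 + 2.7·1.73) / 76.78 = 0.1231 mg/L.

0.123 mg/L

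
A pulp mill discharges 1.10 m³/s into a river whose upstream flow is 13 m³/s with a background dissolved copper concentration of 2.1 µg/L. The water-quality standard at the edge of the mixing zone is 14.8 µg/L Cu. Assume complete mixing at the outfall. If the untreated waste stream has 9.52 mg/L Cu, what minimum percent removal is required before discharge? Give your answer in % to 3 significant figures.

98.3 %

2.1 µg/L = 0.0021 mg/L.
14.8 µg/L = 0.0148 mg/L.
Mass balance: 0.0148·14.1 = 1.1·Cₑ + 13·0.0021.
Cₑ = (0.2087 − 0.0273) / 1.1 = 0.1649 mg/L.
Required removal = 1 − 0.1649/9.52 = 98.27 %.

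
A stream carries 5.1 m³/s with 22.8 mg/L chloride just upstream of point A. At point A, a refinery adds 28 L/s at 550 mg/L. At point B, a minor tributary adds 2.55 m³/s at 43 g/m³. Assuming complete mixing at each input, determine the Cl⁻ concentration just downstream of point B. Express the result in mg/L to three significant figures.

31.4 mg/L

28 L/s = 0.028 m³/s.
After input A: C = (5.1·22.8 + 0.028·550) / 5.128 = 25.68 mg/L.
After input B: C = (5.128·25.68 + 2.55·43) / 7.678 = 31.43 mg/L.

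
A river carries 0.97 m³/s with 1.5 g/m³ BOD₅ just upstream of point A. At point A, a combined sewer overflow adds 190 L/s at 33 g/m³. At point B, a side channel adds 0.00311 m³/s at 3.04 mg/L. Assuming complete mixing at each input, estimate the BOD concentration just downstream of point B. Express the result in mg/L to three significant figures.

190 L/s = 0.19 m³/s.
After input A: C = (0.97·1.5 + 0.19·33) / 1.16 = 6.659 mg/L.
After input B: C = (1.16·6.659 + 0.00311·3.04) / 1.163 = 6.65 mg/L.

6.65 mg/L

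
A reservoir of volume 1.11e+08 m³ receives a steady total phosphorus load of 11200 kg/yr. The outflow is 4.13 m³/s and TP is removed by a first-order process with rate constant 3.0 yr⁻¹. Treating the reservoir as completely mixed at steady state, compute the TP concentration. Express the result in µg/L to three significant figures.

24.2 µg/L

Outflow Q = 4.13 m³/s × 3.156e+07 s/yr = 1.303e+08 m³/yr.
Steady-state CSTR mass balance: W = Q·C + k·V·C, so C = W/(Q + kV).
Q + kV = 1.303e+08 + 3.0·1.11e+08 = 4.633e+08 m³/yr.
C = 11200/4.633e+08 = 2.417e-05 kg/m³ = 0.02417 mg/L = 24.17 µg/L.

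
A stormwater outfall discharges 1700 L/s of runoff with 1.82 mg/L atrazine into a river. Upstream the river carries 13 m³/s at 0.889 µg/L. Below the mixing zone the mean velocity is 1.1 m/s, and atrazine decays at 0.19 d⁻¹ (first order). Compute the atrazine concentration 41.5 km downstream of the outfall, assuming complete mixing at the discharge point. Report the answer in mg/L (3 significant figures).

0.194 mg/L

1700 L/s = 1.7 m³/s.
0.889 µg/L = 0.000889 mg/L.
After complete mixing, C₀ = (1.7·1.82 + 13·0.000889) / 14.7 = 0.2113 mg/L.
Travel time t = 4.15e+04 m / 1.1 m/s = 3.773e+04 s = 0.4367 d.
C = 0.2113·exp(−0.19·0.4367) = 0.2113·0.9204 = 0.1944 mg/L.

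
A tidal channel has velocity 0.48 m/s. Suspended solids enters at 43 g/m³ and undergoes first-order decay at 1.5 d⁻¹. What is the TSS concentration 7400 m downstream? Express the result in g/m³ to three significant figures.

Travel time t = 7400 m / 0.48 m/s = 7400/0.48 = 1.542e+04 s = 0.1784 d.
First-order decay: C = 43·exp(−1.5·0.1784) = 43·0.7652 = 32.9 g/m³.

32.9 g/m³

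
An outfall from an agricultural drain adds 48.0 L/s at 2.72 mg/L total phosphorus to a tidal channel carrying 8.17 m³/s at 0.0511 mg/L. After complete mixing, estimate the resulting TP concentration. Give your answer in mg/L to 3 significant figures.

48.0 L/s = 0.048 m³/s.
Conservation of mass across the mixing zone: C = (0.048·2.72 + 8.17·0.0511) / (0.048 + 8.17) = 0.548/8.218 = 0.06669 mg/L.

0.0667 mg/L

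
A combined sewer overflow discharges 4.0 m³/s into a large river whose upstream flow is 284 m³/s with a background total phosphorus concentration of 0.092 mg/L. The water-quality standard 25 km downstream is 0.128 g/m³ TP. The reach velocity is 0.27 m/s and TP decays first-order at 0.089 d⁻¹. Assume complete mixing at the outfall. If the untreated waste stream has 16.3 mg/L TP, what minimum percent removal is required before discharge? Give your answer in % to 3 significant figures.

Travel time to the compliance point: t = 2.5e+04/0.27 = 9.259e+04 s = 1.072 d; decay factor exp(−0.089·1.072) = 0.909.
So the concentration just after mixing may be at most 0.128/0.909 = 0.1408 mg/L.
Mass balance: 0.1408·288 = 4·Cₑ + 284·0.092.
Cₑ = (40.55 − 26.13) / 4 = 3.606 mg/L.
Required removal = 1 − 3.606/16.3 = 77.88 %.

77.9 %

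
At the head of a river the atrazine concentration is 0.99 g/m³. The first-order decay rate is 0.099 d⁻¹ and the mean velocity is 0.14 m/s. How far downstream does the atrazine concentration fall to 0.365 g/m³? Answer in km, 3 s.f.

From C = C₀·e^(−kt), t = ln(C₀/C)/k = ln(0.99/0.365)/0.099 = 0.9978/0.099 = 10.08 d.
Distance = v·t = 0.14 m/s × 8.708e+05 s = 1.219e+05 m = 121.9 km.

122 km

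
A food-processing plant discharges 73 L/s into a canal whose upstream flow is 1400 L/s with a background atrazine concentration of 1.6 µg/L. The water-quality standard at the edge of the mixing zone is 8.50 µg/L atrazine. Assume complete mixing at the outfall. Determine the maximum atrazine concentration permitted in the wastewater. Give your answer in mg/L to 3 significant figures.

0.141 mg/L

73 L/s = 0.073 m³/s.
1400 L/s = 1.4 m³/s.
1.6 µg/L = 0.0016 mg/L.
8.50 µg/L = 0.0085 mg/L.
Mass balance: 0.0085·1.473 = 0.073·Cₑ + 1.4·0.0016.
Cₑ = (0.01252 − 0.00224) / 0.073 = 0.1408 mg/L.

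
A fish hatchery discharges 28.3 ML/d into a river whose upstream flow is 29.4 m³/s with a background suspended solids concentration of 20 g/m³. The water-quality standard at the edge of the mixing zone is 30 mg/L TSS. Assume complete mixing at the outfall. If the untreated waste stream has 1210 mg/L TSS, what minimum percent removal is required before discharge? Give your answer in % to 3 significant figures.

28.3 ML/d = 0.3275 m³/s.
Mass balance: 30·29.73 = 0.3275·Cₑ + 29.4·20.
Cₑ = (891.8 − 588) / 0.3275 = 927.6 mg/L.
Required removal = 1 − 927.6/1210 = 23.34 %.

23.3 %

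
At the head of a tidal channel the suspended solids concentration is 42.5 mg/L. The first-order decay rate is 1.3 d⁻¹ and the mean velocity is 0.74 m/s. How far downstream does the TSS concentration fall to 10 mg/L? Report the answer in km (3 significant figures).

71.2 km

From C = C₀·e^(−kt), t = ln(C₀/C)/k = ln(42.5/10)/1.3 = 1.447/1.3 = 1.113 d.
Distance = v·t = 0.74 m/s × 9.616e+04 s = 7.116e+04 m = 71.16 km.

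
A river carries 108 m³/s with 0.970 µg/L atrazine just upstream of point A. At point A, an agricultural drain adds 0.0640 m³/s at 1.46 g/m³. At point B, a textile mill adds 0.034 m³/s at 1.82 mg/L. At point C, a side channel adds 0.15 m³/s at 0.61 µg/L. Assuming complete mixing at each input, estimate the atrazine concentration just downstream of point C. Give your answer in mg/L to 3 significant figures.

0.970 µg/L = 0.00097 mg/L.
After input A: C = (108·0.00097 + 0.064·1.46) / 108.1 = 0.001834 mg/L.
After input B: C = (108.1·0.001834 + 0.034·1.82) / 108.1 = 0.002406 mg/L.
0.61 µg/L = 0.00061 mg/L.
After input C: C = (108.1·0.002406 + 0.15·0.00061) / 108.2 = 0.002403 mg/L.

0.00240 mg/L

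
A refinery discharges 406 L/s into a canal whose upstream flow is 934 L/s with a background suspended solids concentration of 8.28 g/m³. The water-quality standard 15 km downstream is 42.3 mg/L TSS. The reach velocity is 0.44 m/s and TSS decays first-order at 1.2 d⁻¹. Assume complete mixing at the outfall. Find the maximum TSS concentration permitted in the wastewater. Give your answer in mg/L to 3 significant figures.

205 mg/L

406 L/s = 0.406 m³/s.
934 L/s = 0.934 m³/s.
Travel time to the compliance point: t = 1.5e+04/0.44 = 3.409e+04 s = 0.3946 d; decay factor exp(−1.2·0.3946) = 0.6228.
So the concentration just after mixing may be at most 42.3/0.6228 = 67.92 mg/L.
Mass balance: 67.92·1.34 = 0.406·Cₑ + 0.934·8.28.
Cₑ = (91.01 − 7.734) / 0.406 = 205.1 mg/L.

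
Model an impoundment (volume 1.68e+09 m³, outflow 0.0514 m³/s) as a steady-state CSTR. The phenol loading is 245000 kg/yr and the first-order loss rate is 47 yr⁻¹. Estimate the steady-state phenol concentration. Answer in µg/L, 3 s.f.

Outflow Q = 0.0514 m³/s × 3.156e+07 s/yr = 1.622e+06 m³/yr.
Steady-state CSTR mass balance: W = Q·C + k·V·C, so C = W/(Q + kV).
Q + kV = 1.622e+06 + 47·1.68e+09 = 7.896e+10 m³/yr.
C = 245000/7.896e+10 = 3.103e-06 kg/m³ = 0.003103 mg/L = 3.103 µg/L.

3.10 µg/L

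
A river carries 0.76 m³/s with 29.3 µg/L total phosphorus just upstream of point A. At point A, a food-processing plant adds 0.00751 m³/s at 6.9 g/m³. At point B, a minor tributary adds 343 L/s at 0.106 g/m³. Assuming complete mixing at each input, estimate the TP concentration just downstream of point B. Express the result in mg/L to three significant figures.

0.0995 mg/L

29.3 µg/L = 0.0293 mg/L.
After input A: C = (0.76·0.0293 + 0.00751·6.9) / 0.7675 = 0.09653 mg/L.
343 L/s = 0.343 m³/s.
After input B: C = (0.7675·0.09653 + 0.343·0.106) / 1.111 = 0.09945 mg/L.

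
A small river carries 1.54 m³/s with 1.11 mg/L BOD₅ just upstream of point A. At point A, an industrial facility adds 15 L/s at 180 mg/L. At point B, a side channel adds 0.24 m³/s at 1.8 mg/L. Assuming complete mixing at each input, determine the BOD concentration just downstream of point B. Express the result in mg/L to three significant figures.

15 L/s = 0.015 m³/s.
After input A: C = (1.54·1.11 + 0.015·180) / 1.555 = 2.836 mg/L.
After input B: C = (1.555·2.836 + 0.24·1.8) / 1.795 = 2.697 mg/L.

2.70 mg/L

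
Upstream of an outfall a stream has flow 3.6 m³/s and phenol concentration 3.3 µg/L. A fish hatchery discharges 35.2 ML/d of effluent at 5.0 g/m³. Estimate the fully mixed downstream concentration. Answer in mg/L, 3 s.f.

35.2 ML/d = 0.4074 m³/s.
3.3 µg/L = 0.0033 mg/L.
Flow-weighted mixing gives C = (0.4074·5 + 3.6·0.0033) / (0.4074 + 3.6) = 2.049/4.007 = 0.5113 mg/L.

0.511 mg/L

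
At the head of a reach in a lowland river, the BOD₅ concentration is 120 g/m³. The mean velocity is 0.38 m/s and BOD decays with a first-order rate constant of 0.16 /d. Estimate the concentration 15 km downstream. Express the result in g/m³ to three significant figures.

112 g/m³

Travel time t = 15 km / 0.38 m/s = 1.5e+04/0.38 = 3.947e+04 s = 0.4569 d.
First-order decay: C = 120·exp(−0.16·0.4569) = 120·0.9295 = 111.5 g/m³.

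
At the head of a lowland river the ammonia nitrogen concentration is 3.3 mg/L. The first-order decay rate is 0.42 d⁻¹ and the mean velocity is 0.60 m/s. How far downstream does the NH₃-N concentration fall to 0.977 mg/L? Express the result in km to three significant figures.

From C = C₀·e^(−kt), t = ln(C₀/C)/k = ln(3.3/0.977)/0.42 = 1.217/0.42 = 2.898 d.
Distance = v·t = 0.60 m/s × 2.504e+05 s = 1.502e+05 m = 150.2 km.

150 km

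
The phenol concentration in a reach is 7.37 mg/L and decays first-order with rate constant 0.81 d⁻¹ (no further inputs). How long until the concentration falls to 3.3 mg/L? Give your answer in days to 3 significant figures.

0.992 d

t = ln(C₀/C)/k = ln(7.37/3.3)/0.81 = 0.8035/0.81 = 0.992 d.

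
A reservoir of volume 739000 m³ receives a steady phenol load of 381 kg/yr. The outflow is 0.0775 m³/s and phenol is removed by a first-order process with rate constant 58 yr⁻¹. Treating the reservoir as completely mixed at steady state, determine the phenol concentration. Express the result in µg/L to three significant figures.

8.41 µg/L

Outflow Q = 0.0775 m³/s × 3.156e+07 s/yr = 2.446e+06 m³/yr.
Steady-state CSTR mass balance: W = Q·C + k·V·C, so C = W/(Q + kV).
Q + kV = 2.446e+06 + 58·739000 = 4.531e+07 m³/yr.
C = 381/4.531e+07 = 8.409e-06 kg/m³ = 0.008409 mg/L = 8.409 µg/L.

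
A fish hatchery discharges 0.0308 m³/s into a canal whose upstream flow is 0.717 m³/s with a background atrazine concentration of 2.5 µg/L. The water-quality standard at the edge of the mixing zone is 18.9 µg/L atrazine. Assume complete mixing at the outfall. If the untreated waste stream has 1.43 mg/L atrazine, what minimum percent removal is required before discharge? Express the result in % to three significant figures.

2.5 µg/L = 0.0025 mg/L.
18.9 µg/L = 0.0189 mg/L.
Mass balance: 0.0189·0.7478 = 0.0308·Cₑ + 0.717·0.0025.
Cₑ = (0.01413 − 0.001793) / 0.0308 = 0.4007 mg/L.
Required removal = 1 − 0.4007/1.43 = 71.98 %.

72.0 %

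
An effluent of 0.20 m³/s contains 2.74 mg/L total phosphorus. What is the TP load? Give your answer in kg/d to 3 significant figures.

47.3 kg/d

Mass flux = Q·C = 0.2 m³/s × 2.74 g/m³ = 0.548 g/s.
= 0.548 g/s × 86.4 = 47.35 kg/d.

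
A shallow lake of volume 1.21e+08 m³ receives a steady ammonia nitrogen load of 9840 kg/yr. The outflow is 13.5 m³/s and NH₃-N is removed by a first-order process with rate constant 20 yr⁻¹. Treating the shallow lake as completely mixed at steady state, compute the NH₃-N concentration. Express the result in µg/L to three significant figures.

Outflow Q = 13.5 m³/s × 3.156e+07 s/yr = 4.26e+08 m³/yr.
Steady-state CSTR mass balance: W = Q·C + k·V·C, so C = W/(Q + kV).
Q + kV = 4.26e+08 + 20·1.21e+08 = 2.846e+09 m³/yr.
C = 9840/2.846e+09 = 3.457e-06 kg/m³ = 0.003457 mg/L = 3.457 µg/L.

3.46 µg/L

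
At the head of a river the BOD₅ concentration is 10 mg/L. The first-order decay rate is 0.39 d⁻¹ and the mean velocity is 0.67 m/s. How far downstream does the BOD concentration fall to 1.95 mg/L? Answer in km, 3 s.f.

From C = C₀·e^(−kt), t = ln(C₀/C)/k = ln(10/1.95)/0.39 = 1.635/0.39 = 4.192 d.
Distance = v·t = 0.67 m/s × 3.622e+05 s = 2.426e+05 m = 242.6 km.

243 km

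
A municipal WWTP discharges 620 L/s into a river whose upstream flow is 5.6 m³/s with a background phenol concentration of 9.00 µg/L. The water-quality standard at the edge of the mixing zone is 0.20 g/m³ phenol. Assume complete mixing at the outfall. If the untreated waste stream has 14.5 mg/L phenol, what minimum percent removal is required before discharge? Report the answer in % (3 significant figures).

620 L/s = 0.62 m³/s.
9.00 µg/L = 0.009 mg/L.
Mass balance: 0.2·6.22 = 0.62·Cₑ + 5.6·0.009.
Cₑ = (1.244 − 0.0504) / 0.62 = 1.925 mg/L.
Required removal = 1 − 1.925/14.5 = 86.72 %.

86.7 %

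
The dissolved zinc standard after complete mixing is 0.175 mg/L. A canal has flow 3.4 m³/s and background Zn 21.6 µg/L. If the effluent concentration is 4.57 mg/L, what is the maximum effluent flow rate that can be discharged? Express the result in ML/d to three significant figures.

10.3 ML/d

21.6 µg/L = 0.0216 mg/L.
Mass balance at complete mixing: C_std·(Q_w + Q_r) = Q_w·C_e + Q_r·C_b.
Rearranging, Q_w = Q_r·(C_std − C_b)/(C_e − C_std) = 3.4·(0.175 − 0.0216) / (4.57 − 0.175) = 0.1187 m³/s.
= 10.25 ML/d.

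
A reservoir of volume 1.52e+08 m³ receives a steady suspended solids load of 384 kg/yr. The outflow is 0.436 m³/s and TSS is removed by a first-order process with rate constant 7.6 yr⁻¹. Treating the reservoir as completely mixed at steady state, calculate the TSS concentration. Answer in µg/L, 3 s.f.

0.328 µg/L

Outflow Q = 0.436 m³/s × 3.156e+07 s/yr = 1.376e+07 m³/yr.
Steady-state CSTR mass balance: W = Q·C + k·V·C, so C = W/(Q + kV).
Q + kV = 1.376e+07 + 7.6·1.52e+08 = 1.169e+09 m³/yr.
C = 384/1.169e+09 = 3.285e-07 kg/m³ = 0.0003285 mg/L = 0.3285 µg/L.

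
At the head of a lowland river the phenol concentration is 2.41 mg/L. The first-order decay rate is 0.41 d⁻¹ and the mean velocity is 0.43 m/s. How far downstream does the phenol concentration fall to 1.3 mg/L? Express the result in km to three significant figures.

55.9 km

From C = C₀·e^(−kt), t = ln(C₀/C)/k = ln(2.41/1.3)/0.41 = 0.6173/0.41 = 1.506 d.
Distance = v·t = 0.43 m/s × 1.301e+05 s = 5.593e+04 m = 55.93 km.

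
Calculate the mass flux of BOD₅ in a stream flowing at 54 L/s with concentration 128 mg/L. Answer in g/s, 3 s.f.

54 L/s = 0.054 m³/s.
Mass flux = Q·C = 0.054 m³/s × 128 g/m³ = 6.912 g/s.

6.91 g/s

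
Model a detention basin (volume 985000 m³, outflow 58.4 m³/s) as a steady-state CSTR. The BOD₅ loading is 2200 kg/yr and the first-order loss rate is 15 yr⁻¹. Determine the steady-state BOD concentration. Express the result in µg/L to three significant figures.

1.18 µg/L

Outflow Q = 58.4 m³/s × 3.156e+07 s/yr = 1.843e+09 m³/yr.
Steady-state CSTR mass balance: W = Q·C + k·V·C, so C = W/(Q + kV).
Q + kV = 1.843e+09 + 15·985000 = 1.858e+09 m³/yr.
C = 2200/1.858e+09 = 1.184e-06 kg/m³ = 0.001184 mg/L = 1.184 µg/L.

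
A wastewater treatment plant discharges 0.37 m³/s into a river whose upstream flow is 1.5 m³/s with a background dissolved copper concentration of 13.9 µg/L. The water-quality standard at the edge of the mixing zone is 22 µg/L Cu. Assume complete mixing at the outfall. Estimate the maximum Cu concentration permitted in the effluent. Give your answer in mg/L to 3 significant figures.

0.0548 mg/L

13.9 µg/L = 0.0139 mg/L.
22 µg/L = 0.022 mg/L.
Mass balance: 0.022·1.87 = 0.37·Cₑ + 1.5·0.0139.
Cₑ = (0.04114 − 0.02085) / 0.37 = 0.05484 mg/L.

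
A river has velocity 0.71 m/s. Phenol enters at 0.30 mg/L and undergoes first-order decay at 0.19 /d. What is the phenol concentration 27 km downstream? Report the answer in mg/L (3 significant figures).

0.276 mg/L

Travel time t = 27 km / 0.71 m/s = 2.7e+04/0.71 = 3.803e+04 s = 0.4401 d.
First-order decay: C = 0.30·exp(−0.19·0.4401) = 0.30·0.9198 = 0.2759 mg/L.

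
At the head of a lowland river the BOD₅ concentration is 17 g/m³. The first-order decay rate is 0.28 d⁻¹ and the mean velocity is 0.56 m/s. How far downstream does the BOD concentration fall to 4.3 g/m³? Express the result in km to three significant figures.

From C = C₀·e^(−kt), t = ln(C₀/C)/k = ln(17/4.3)/0.28 = 1.375/0.28 = 4.909 d.
Distance = v·t = 0.56 m/s × 4.242e+05 s = 2.375e+05 m = 237.5 km.

238 km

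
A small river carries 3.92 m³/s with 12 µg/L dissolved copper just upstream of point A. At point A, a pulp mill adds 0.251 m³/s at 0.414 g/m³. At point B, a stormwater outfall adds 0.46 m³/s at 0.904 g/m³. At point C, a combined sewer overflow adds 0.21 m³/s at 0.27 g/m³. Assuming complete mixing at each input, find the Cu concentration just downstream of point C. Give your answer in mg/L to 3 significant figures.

12 µg/L = 0.012 mg/L.
After input A: C = (3.92·0.012 + 0.251·0.414) / 4.171 = 0.03619 mg/L.
After input B: C = (4.171·0.03619 + 0.46·0.904) / 4.631 = 0.1224 mg/L.
After input C: C = (4.631·0.1224 + 0.21·0.27) / 4.841 = 0.1288 mg/L.

0.129 mg/L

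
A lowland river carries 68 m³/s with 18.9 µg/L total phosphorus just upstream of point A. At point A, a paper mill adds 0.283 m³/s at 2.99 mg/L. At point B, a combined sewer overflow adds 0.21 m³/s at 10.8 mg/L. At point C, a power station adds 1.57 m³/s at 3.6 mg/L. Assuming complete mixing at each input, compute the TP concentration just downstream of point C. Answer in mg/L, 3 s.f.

0.143 mg/L

18.9 µg/L = 0.0189 mg/L.
After input A: C = (68·0.0189 + 0.283·2.99) / 68.28 = 0.03121 mg/L.
After input B: C = (68.28·0.03121 + 0.21·10.8) / 68.49 = 0.06423 mg/L.
After input C: C = (68.49·0.06423 + 1.57·3.6) / 70.06 = 0.1435 mg/L.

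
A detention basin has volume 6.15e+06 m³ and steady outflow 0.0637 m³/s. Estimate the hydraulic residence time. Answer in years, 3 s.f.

3.06 yr

Q = 0.0637 m³/s × 3.156e+07 s/yr = 2.01e+06 m³/yr.
Hydraulic residence time τ = V/Q = 6.15e+06/2.01e+06 = 3.059 yr.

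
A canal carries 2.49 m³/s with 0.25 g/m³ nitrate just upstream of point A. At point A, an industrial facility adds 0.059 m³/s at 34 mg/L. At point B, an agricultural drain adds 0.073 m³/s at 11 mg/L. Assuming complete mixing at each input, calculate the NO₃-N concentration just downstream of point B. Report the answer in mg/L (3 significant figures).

1.31 mg/L

After input A: C = (2.49·0.25 + 0.059·34) / 2.549 = 1.031 mg/L.
After input B: C = (2.549·1.031 + 0.073·11) / 2.622 = 1.309 mg/L.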